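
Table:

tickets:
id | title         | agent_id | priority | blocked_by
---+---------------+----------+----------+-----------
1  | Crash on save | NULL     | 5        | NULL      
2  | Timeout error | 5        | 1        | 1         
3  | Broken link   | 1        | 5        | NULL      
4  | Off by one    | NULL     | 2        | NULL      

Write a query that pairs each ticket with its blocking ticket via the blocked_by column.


This is a self-join: tickets is joined to a second copy of itself, matching each row's blocked_by to another row's id. Use LEFT JOIN so rows with blocked_by=NULL are kept.
  - ticket 1 (Crash on save): blocked_by=NULL -> NULL
  - ticket 2 (Timeout error): blocked_by=1 -> Crash on save
  - ticket 3 (Broken link): blocked_by=NULL -> NULL
  - ticket 4 (Off by one): blocked_by=NULL -> NULL

SQL:
SELECT a.title AS item, b.title AS blocked_by
FROM tickets a
LEFT JOIN tickets b ON a.blocked_by = b.id

Result:
item          | blocked_by   
--------------+--------------
Crash on save | NULL         
Timeout error | Crash on save
Broken link   | NULL         
Off by one    | NULL         


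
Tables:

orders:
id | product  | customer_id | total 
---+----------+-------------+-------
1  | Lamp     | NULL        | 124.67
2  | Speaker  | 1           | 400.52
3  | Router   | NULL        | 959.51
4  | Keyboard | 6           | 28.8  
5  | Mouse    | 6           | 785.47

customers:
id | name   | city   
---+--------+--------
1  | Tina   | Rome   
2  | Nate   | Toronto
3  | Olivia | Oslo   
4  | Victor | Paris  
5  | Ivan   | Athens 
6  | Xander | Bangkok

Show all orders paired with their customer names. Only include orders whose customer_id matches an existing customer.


INNER JOIN keeps only orders rows whose customer_id matches an id in customers. Walk through each order:
  - order 1 (Lamp): customer_id=NULL, no match -> dropped
  - order 2 (Speaker): customer_id=1 -> matches Tina
  - order 3 (Router): customer_id=NULL, no match -> dropped
  - order 4 (Keyboard): customer_id=6 -> matches Xander
  - order 5 (Mouse): customer_id=6 -> matches Xander
So 2 of 5 rows are dropped.

SQL:
SELECT a.product, b.name AS customer
FROM orders a
INNER JOIN customers b ON a.customer_id = b.id

Result:
product  | customer
---------+---------
Speaker  | Tina    
Keyboard | Xander  
Mouse    | Xander  


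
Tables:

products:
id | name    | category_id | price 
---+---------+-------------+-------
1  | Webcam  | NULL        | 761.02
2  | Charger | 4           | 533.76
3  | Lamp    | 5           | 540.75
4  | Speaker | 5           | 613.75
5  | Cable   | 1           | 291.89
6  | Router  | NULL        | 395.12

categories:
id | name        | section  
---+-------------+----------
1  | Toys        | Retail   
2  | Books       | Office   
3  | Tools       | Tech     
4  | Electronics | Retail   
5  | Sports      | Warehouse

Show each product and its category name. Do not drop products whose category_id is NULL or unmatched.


LEFT JOIN keeps every row from products (the left table); where category_id has no match in categories, the category columns become NULL. Walk through each product:
  - product 1 (Webcam): category_id=NULL, no match -> kept with NULL
  - product 2 (Charger): category_id=4 -> matches Electronics
  - product 3 (Lamp): category_id=5 -> matches Sports
  - product 4 (Speaker): category_id=5 -> matches Sports
  - product 5 (Cable): category_id=1 -> matches Toys
  - product 6 (Router): category_id=NULL, no match -> kept with NULL
All 6 rows appear; 2 have NULL category.

SQL:
SELECT a.name, b.name AS category
FROM products a
LEFT JOIN categories b ON a.category_id = b.id

Result:
name    | category   
--------+------------
Webcam  | NULL       
Charger | Electronics
Lamp    | Sports     
Speaker | Sports     
Cable   | Toys       
Router  | NULL       


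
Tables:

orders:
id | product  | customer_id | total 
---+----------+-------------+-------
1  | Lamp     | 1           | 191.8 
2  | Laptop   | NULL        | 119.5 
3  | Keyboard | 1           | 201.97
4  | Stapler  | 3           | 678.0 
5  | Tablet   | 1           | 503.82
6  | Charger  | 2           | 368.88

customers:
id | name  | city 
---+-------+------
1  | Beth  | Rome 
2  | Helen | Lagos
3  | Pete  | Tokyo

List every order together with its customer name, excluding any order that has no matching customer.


INNER JOIN keeps only orders rows whose customer_id matches an id in customers. Walk through each order:
  - order 1 (Lamp): customer_id=1 -> matches Beth
  - order 2 (Laptop): customer_id=NULL, no match -> dropped
  - order 3 (Keyboard): customer_id=1 -> matches Beth
  - order 4 (Stapler): customer_id=3 -> matches Pete
  - order 5 (Tablet): customer_id=1 -> matches Beth
  - order 6 (Charger): customer_id=2 -> matches Helen
So 1 of 6 rows is dropped.

SQL:
SELECT a.product, b.name AS customer
FROM orders a
INNER JOIN customers b ON a.customer_id = b.id

Result:
product  | customer
---------+---------
Lamp     | Beth    
Keyboard | Beth    
Stapler  | Pete    
Tablet   | Beth    
Charger  | Helen   


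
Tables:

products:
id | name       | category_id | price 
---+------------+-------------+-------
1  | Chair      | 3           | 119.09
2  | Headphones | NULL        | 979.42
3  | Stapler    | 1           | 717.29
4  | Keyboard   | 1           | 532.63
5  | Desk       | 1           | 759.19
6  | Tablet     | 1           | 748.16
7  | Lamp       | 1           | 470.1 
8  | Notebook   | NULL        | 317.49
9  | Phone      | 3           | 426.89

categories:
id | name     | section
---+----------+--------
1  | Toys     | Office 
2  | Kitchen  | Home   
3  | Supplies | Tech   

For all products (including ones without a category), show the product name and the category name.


LEFT JOIN keeps every row from products (the left table); where category_id has no match in categories, the category columns become NULL. Walk through each product:
  - product 1 (Chair): category_id=3 -> matches Supplies
  - product 2 (Headphones): category_id=NULL, no match -> kept with NULL
  - product 3 (Stapler): category_id=1 -> matches Toys
  - product 4 (Keyboard): category_id=1 -> matches Toys
  - product 5 (Desk): category_id=1 -> matches Toys
  - product 6 (Tablet): category_id=1 -> matches Toys
  - product 7 (Lamp): category_id=1 -> matches Toys
  - product 8 (Notebook): category_id=NULL, no match -> kept with NULL
  - product 9 (Phone): category_id=3 -> matches Supplies
All 9 rows appear; 2 have NULL category.

SQL:
SELECT a.name, b.name AS category
FROM products a
LEFT JOIN categories b ON a.category_id = b.id

Result:
name       | category
-----------+---------
Chair      | Supplies
Headphones | NULL    
Stapler    | Toys    
Keyboard   | Toys    
Desk       | Toys    
Tablet     | Toys    
Lamp       | Toys    
Notebook   | NULL    
Phone      | Supplies


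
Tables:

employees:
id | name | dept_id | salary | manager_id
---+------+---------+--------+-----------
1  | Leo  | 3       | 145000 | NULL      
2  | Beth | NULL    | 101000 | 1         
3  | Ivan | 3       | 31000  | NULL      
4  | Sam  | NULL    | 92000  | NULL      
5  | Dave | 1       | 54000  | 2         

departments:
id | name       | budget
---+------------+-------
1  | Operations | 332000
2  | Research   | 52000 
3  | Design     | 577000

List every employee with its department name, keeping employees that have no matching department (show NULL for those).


LEFT JOIN keeps every row from employees (the left table); where dept_id has no match in departments, the department columns become NULL. Walk through each employee:
  - employee 1 (Leo): dept_id=3 -> matches Design
  - employee 2 (Beth): dept_id=NULL, no match -> kept with NULL
  - employee 3 (Ivan): dept_id=3 -> matches Design
  - employee 4 (Sam): dept_id=NULL, no match -> kept with NULL
  - employee 5 (Dave): dept_id=1 -> matches Operations
All 5 rows appear; 2 have NULL department.

SQL:
SELECT a.name, b.name AS department
FROM employees a
LEFT JOIN departments b ON a.dept_id = b.id

Result:
name | department
-----+-----------
Leo  | Design    
Beth | NULL      
Ivan | Design    
Sam  | NULL      
Dave | Operations


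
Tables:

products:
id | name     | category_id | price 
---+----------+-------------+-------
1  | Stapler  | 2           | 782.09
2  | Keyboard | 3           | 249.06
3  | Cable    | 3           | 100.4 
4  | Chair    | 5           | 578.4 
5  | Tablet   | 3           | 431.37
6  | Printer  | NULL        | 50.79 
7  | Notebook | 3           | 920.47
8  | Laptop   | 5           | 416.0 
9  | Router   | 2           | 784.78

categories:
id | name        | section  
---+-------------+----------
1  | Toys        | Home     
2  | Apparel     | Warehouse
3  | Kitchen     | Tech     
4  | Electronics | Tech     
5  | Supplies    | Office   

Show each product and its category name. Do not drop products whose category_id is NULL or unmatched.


LEFT JOIN keeps every row from products (the left table); where category_id has no match in categories, the category columns become NULL. Walk through each product:
  - product 1 (Stapler): category_id=2 -> matches Apparel
  - product 2 (Keyboard): category_id=3 -> matches Kitchen
  - product 3 (Cable): category_id=3 -> matches Kitchen
  - product 4 (Chair): category_id=5 -> matches Supplies
  - product 5 (Tablet): category_id=3 -> matches Kitchen
  - product 6 (Printer): category_id=NULL, no match -> kept with NULL
  - product 7 (Notebook): category_id=3 -> matches Kitchen
  - product 8 (Laptop): category_id=5 -> matches Supplies
  - product 9 (Router): category_id=2 -> matches Apparel
All 9 rows appear; 1 has NULL category.

SQL:
SELECT a.name, b.name AS category
FROM products a
LEFT JOIN categories b ON a.category_id = b.id

Result:
name     | category
---------+---------
Stapler  | Apparel 
Keyboard | Kitchen 
Cable    | Kitchen 
Chair    | Supplies
Tablet   | Kitchen 
Printer  | NULL    
Notebook | Kitchen 
Laptop   | Supplies
Router   | Apparel 


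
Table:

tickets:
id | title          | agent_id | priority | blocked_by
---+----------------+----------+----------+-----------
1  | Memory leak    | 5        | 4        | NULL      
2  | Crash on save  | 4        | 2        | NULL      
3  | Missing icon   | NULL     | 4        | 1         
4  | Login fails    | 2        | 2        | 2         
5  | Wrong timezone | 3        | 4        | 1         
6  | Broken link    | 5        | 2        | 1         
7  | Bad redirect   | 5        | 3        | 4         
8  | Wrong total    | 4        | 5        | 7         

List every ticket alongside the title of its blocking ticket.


This is a self-join: tickets is joined to a second copy of itself, matching each row's blocked_by to another row's id. Use LEFT JOIN so rows with blocked_by=NULL are kept.
  - ticket 1 (Memory leak): blocked_by=NULL -> NULL
  - ticket 2 (Crash on save): blocked_by=NULL -> NULL
  - ticket 3 (Missing icon): blocked_by=1 -> Memory leak
  - ticket 4 (Login fails): blocked_by=2 -> Crash on save
  - ticket 5 (Wrong timezone): blocked_by=1 -> Memory leak
  - ticket 6 (Broken link): blocked_by=1 -> Memory leak
  - ticket 7 (Bad redirect): blocked_by=4 -> Login fails
  - ticket 8 (Wrong total): blocked_by=7 -> Bad redirect

SQL:
SELECT a.title AS item, b.title AS blocked_by
FROM tickets a
LEFT JOIN tickets b ON a.blocked_by = b.id

Result:
item           | blocked_by   
---------------+--------------
Memory leak    | NULL         
Crash on save  | NULL         
Missing icon   | Memory leak  
Login fails    | Crash on save
Wrong timezone | Memory leak  
Broken link    | Memory leak  
Bad redirect   | Login fails  
Wrong total    | Bad redirect 


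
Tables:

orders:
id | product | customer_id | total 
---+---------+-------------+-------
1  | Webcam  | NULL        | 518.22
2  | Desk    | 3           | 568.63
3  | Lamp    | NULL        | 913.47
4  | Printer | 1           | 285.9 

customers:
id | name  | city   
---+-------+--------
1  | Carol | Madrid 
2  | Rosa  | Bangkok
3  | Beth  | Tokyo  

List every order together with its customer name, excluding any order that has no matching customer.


INNER JOIN keeps only orders rows whose customer_id matches an id in customers. Walk through each order:
  - order 1 (Webcam): customer_id=NULL, no match -> dropped
  - order 2 (Desk): customer_id=3 -> matches Beth
  - order 3 (Lamp): customer_id=NULL, no match -> dropped
  - order 4 (Printer): customer_id=1 -> matches Carol
So 2 of 4 rows are dropped.

SQL:
SELECT a.product, b.name AS customer
FROM orders a
INNER JOIN customers b ON a.customer_id = b.id

Result:
product | customer
--------+---------
Desk    | Beth    
Printer | Carol   


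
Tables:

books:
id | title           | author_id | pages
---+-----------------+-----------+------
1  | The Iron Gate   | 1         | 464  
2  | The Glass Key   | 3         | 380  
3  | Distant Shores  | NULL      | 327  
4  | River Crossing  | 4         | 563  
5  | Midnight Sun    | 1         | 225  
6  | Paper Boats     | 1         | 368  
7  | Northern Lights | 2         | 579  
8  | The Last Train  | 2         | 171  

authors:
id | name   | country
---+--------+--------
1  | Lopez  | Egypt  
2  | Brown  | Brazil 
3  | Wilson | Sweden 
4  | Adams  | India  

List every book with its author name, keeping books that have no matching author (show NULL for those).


LEFT JOIN keeps every row from books (the left table); where author_id has no match in authors, the author columns become NULL. Walk through each book:
  - book 1 (The Iron Gate): author_id=1 -> matches Lopez
  - book 2 (The Glass Key): author_id=3 -> matches Wilson
  - book 3 (Distant Shores): author_id=NULL, no match -> kept with NULL
  - book 4 (River Crossing): author_id=4 -> matches Adams
  - book 5 (Midnight Sun): author_id=1 -> matches Lopez
  - book 6 (Paper Boats): author_id=1 -> matches Lopez
  - book 7 (Northern Lights): author_id=2 -> matches Brown
  - book 8 (The Last Train): author_id=2 -> matches Brown
All 8 rows appear; 1 has NULL author.

SQL:
SELECT a.title, b.name AS author
FROM books a
LEFT JOIN authors b ON a.author_id = b.id

Result:
title           | author
----------------+-------
The Iron Gate   | Lopez 
The Glass Key   | Wilson
Distant Shores  | NULL  
River Crossing  | Adams 
Midnight Sun    | Lopez 
Paper Boats     | Lopez 
Northern Lights | Brown 
The Last Train  | Brown 


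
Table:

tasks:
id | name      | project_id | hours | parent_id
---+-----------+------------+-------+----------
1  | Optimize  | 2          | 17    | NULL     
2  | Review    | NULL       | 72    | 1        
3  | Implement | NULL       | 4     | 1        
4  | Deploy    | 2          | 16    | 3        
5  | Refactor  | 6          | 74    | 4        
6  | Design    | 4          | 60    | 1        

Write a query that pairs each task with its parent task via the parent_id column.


This is a self-join: tasks is joined to a second copy of itself, matching each row's parent_id to another row's id. Use LEFT JOIN so rows with parent_id=NULL are kept.
  - task 1 (Optimize): parent_id=NULL -> NULL
  - task 2 (Review): parent_id=1 -> Optimize
  - task 3 (Implement): parent_id=1 -> Optimize
  - task 4 (Deploy): parent_id=3 -> Implement
  - task 5 (Refactor): parent_id=4 -> Deploy
  - task 6 (Design): parent_id=1 -> Optimize

SQL:
SELECT a.name AS item, b.name AS parent
FROM tasks a
LEFT JOIN tasks b ON a.parent_id = b.id

Result:
item      | parent   
----------+----------
Optimize  | NULL     
Review    | Optimize 
Implement | Optimize 
Deploy    | Implement
Refactor  | Deploy   
Design    | Optimize 


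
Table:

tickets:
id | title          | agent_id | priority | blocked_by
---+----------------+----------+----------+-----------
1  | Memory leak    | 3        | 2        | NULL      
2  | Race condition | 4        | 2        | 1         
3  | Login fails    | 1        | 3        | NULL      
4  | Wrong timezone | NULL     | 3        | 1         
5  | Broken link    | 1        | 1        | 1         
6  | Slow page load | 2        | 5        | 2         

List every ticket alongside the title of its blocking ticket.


This is a self-join: tickets is joined to a second copy of itself, matching each row's blocked_by to another row's id. Use LEFT JOIN so rows with blocked_by=NULL are kept.
  - ticket 1 (Memory leak): blocked_by=NULL -> NULL
  - ticket 2 (Race condition): blocked_by=1 -> Memory leak
  - ticket 3 (Login fails): blocked_by=NULL -> NULL
  - ticket 4 (Wrong timezone): blocked_by=1 -> Memory leak
  - ticket 5 (Broken link): blocked_by=1 -> Memory leak
  - ticket 6 (Slow page load): blocked_by=2 -> Race condition

SQL:
SELECT a.title AS item, b.title AS blocked_by
FROM tickets a
LEFT JOIN tickets b ON a.blocked_by = b.id

Result:
item           | blocked_by    
---------------+---------------
Memory leak    | NULL          
Race condition | Memory leak   
Login fails    | NULL          
Wrong timezone | Memory leak   
Broken link    | Memory leak   
Slow page load | Race condition


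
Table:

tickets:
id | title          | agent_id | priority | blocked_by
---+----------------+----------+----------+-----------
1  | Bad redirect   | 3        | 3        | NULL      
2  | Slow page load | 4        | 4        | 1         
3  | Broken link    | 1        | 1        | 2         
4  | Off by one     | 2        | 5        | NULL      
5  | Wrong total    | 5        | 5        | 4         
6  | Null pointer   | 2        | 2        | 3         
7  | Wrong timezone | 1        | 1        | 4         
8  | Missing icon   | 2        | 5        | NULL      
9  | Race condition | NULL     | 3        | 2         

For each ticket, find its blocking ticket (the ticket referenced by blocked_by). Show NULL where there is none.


This is a self-join: tickets is joined to a second copy of itself, matching each row's blocked_by to another row's id. Use LEFT JOIN so rows with blocked_by=NULL are kept.
  - ticket 1 (Bad redirect): blocked_by=NULL -> NULL
  - ticket 2 (Slow page load): blocked_by=1 -> Bad redirect
  - ticket 3 (Broken link): blocked_by=2 -> Slow page load
  - ticket 4 (Off by one): blocked_by=NULL -> NULL
  - ticket 5 (Wrong total): blocked_by=4 -> Off by one
  - ticket 6 (Null pointer): blocked_by=3 -> Broken link
  - ticket 7 (Wrong timezone): blocked_by=4 -> Off by one
  - ticket 8 (Missing icon): blocked_by=NULL -> NULL
  - ticket 9 (Race condition): blocked_by=2 -> Slow page load

SQL:
SELECT a.title AS item, b.title AS blocked_by
FROM tickets a
LEFT JOIN tickets b ON a.blocked_by = b.id

Result:
item           | blocked_by    
---------------+---------------
Bad redirect   | NULL          
Slow page load | Bad redirect  
Broken link    | Slow page load
Off by one     | NULL          
Wrong total    | Off by one    
Null pointer   | Broken link   
Wrong timezone | Off by one    
Missing icon   | NULL          
Race condition | Slow page load


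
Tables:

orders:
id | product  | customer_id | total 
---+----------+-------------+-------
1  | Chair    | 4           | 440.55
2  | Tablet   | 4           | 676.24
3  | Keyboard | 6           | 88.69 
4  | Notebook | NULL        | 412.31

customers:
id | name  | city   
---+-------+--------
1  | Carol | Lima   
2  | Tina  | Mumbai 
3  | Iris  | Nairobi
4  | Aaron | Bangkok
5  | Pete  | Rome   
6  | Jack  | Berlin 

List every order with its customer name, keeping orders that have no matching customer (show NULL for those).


LEFT JOIN keeps every row from orders (the left table); where customer_id has no match in customers, the customer columns become NULL. Walk through each order:
  - order 1 (Chair): customer_id=4 -> matches Aaron
  - order 2 (Tablet): customer_id=4 -> matches Aaron
  - order 3 (Keyboard): customer_id=6 -> matches Jack
  - order 4 (Notebook): customer_id=NULL, no match -> kept with NULL
All 4 rows appear; 1 has NULL customer.

SQL:
SELECT a.product, b.name AS customer
FROM orders a
LEFT JOIN customers b ON a.customer_id = b.id

Result:
product  | customer
---------+---------
Chair    | Aaron   
Tablet   | Aaron   
Keyboard | Jack    
Notebook | NULL    


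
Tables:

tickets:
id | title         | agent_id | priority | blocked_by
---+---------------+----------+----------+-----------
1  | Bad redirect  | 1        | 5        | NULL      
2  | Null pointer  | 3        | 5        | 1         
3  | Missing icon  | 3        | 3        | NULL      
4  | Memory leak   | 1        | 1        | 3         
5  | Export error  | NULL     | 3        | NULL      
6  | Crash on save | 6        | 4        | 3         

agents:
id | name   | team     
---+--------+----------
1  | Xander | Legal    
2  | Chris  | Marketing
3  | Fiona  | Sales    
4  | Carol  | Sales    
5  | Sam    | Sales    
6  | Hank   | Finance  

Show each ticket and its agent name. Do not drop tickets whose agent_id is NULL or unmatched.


LEFT JOIN keeps every row from tickets (the left table); where agent_id has no match in agents, the agent columns become NULL. Walk through each ticket:
  - ticket 1 (Bad redirect): agent_id=1 -> matches Xander
  - ticket 2 (Null pointer): agent_id=3 -> matches Fiona
  - ticket 3 (Missing icon): agent_id=3 -> matches Fiona
  - ticket 4 (Memory leak): agent_id=1 -> matches Xander
  - ticket 5 (Export error): agent_id=NULL, no match -> kept with NULL
  - ticket 6 (Crash on save): agent_id=6 -> matches Hank
All 6 rows appear; 1 has NULL agent.

SQL:
SELECT a.title, b.name AS agent
FROM tickets a
LEFT JOIN agents b ON a.agent_id = b.id

Result:
title         | agent 
--------------+-------
Bad redirect  | Xander
Null pointer  | Fiona 
Missing icon  | Fiona 
Memory leak   | Xander
Export error  | NULL  
Crash on save | Hank  


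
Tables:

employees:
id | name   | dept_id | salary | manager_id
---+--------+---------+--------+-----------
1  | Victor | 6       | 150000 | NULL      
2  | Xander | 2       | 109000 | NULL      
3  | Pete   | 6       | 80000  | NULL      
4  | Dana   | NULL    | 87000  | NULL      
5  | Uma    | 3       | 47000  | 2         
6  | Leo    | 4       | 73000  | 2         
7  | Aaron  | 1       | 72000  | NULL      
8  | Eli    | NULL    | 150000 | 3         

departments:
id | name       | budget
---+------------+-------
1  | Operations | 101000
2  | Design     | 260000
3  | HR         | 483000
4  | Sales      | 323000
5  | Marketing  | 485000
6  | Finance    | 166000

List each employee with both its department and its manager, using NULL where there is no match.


Two LEFT JOINs from the same base table employees: one to departments via dept_id, one to employees itself via manager_id. Both are LEFT so every employee is preserved.
Match against departments:
  - employee 1 (Victor): dept_id=6 -> matches Finance
  - employee 2 (Xander): dept_id=2 -> matches Design
  - employee 3 (Pete): dept_id=6 -> matches Finance
  - employee 4 (Dana): dept_id=NULL, no match -> kept with NULL
  - employee 5 (Uma): dept_id=3 -> matches HR
  - employee 6 (Leo): dept_id=4 -> matches Sales
  - employee 7 (Aaron): dept_id=1 -> matches Operations
  - employee 8 (Eli): dept_id=NULL, no match -> kept with NULL
Match against employees (self):
  - employee 1 (Victor): manager_id=NULL -> NULL
  - employee 2 (Xander): manager_id=NULL -> NULL
  - employee 3 (Pete): manager_id=NULL -> NULL
  - employee 4 (Dana): manager_id=NULL -> NULL
  - employee 5 (Uma): manager_id=2 -> Xander
  - employee 6 (Leo): manager_id=2 -> Xander
  - employee 7 (Aaron): manager_id=NULL -> NULL
  - employee 8 (Eli): manager_id=3 -> Pete

SQL:
SELECT a.name, b.name AS department, c.name AS manager
FROM employees a
LEFT JOIN departments b ON a.dept_id = b.id
LEFT JOIN employees c ON a.manager_id = c.id

Result:
name   | department | manager
-------+------------+--------
Victor | Finance    | NULL   
Xander | Design     | NULL   
Pete   | Finance    | NULL   
Dana   | NULL       | NULL   
Uma    | HR         | Xander 
Leo    | Sales      | Xander 
Aaron  | Operations | NULL   
Eli    | NULL       | Pete   


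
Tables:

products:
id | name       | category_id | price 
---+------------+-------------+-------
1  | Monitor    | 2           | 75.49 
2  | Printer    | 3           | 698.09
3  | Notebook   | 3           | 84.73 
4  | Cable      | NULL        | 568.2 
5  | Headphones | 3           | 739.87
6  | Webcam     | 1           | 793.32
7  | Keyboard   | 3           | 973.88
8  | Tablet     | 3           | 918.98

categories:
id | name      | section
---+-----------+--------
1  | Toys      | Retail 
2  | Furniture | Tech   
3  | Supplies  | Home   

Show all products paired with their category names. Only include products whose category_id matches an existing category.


INNER JOIN keeps only products rows whose category_id matches an id in categories. Walk through each product:
  - product 1 (Monitor): category_id=2 -> matches Furniture
  - product 2 (Printer): category_id=3 -> matches Supplies
  - product 3 (Notebook): category_id=3 -> matches Supplies
  - product 4 (Cable): category_id=NULL, no match -> dropped
  - product 5 (Headphones): category_id=3 -> matches Supplies
  - product 6 (Webcam): category_id=1 -> matches Toys
  - product 7 (Keyboard): category_id=3 -> matches Supplies
  - product 8 (Tablet): category_id=3 -> matches Supplies
So 1 of 8 rows is dropped.

SQL:
SELECT a.name, b.name AS category
FROM products a
INNER JOIN categories b ON a.category_id = b.id

Result:
name       | category 
-----------+----------
Monitor    | Furniture
Printer    | Supplies 
Notebook   | Supplies 
Headphones | Supplies 
Webcam     | Toys     
Keyboard   | Supplies 
Tablet     | Supplies 


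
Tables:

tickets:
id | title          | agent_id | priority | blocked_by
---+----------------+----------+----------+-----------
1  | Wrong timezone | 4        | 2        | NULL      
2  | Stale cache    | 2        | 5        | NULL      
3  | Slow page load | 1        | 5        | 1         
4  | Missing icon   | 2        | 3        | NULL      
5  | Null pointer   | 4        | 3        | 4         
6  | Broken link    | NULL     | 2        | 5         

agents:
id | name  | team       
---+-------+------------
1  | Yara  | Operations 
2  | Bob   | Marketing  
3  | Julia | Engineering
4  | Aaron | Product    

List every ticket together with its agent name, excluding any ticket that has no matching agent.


INNER JOIN keeps only tickets rows whose agent_id matches an id in agents. Walk through each ticket:
  - ticket 1 (Wrong timezone): agent_id=4 -> matches Aaron
  - ticket 2 (Stale cache): agent_id=2 -> matches Bob
  - ticket 3 (Slow page load): agent_id=1 -> matches Yara
  - ticket 4 (Missing icon): agent_id=2 -> matches Bob
  - ticket 5 (Null pointer): agent_id=4 -> matches Aaron
  - ticket 6 (Broken link): agent_id=NULL, no match -> dropped
So 1 of 6 rows is dropped.

SQL:
SELECT a.title, b.name AS agent
FROM tickets a
INNER JOIN agents b ON a.agent_id = b.id

Result:
title          | agent
---------------+------
Wrong timezone | Aaron
Stale cache    | Bob  
Slow page load | Yara 
Missing icon   | Bob  
Null pointer   | Aaron


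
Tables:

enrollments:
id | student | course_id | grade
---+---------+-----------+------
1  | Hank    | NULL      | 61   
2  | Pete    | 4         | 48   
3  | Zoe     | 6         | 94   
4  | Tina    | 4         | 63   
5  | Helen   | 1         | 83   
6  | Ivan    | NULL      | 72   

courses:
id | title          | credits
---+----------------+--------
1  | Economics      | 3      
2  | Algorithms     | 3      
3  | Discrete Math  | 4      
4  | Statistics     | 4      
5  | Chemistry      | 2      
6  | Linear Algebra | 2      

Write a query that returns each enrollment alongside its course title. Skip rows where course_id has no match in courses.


INNER JOIN keeps only enrollments rows whose course_id matches an id in courses. Walk through each enrollment:
  - enrollment 1 (Hank): course_id=NULL, no match -> dropped
  - enrollment 2 (Pete): course_id=4 -> matches Statistics
  - enrollment 3 (Zoe): course_id=6 -> matches Linear Algebra
  - enrollment 4 (Tina): course_id=4 -> matches Statistics
  - enrollment 5 (Helen): course_id=1 -> matches Economics
  - enrollment 6 (Ivan): course_id=NULL, no match -> dropped
So 2 of 6 rows are dropped.

SQL:
SELECT a.student, b.title AS course
FROM enrollments a
INNER JOIN courses b ON a.course_id = b.id

Result:
student | course        
--------+---------------
Pete    | Statistics    
Zoe     | Linear Algebra
Tina    | Statistics    
Helen   | Economics     


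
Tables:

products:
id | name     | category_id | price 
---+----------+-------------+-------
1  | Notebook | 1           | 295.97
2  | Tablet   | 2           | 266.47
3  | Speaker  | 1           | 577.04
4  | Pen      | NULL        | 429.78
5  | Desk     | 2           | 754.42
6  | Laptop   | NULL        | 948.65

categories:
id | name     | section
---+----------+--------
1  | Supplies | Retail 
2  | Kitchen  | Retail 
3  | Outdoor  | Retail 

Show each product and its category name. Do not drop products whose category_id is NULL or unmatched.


LEFT JOIN keeps every row from products (the left table); where category_id has no match in categories, the category columns become NULL. Walk through each product:
  - product 1 (Notebook): category_id=1 -> matches Supplies
  - product 2 (Tablet): category_id=2 -> matches Kitchen
  - product 3 (Speaker): category_id=1 -> matches Supplies
  - product 4 (Pen): category_id=NULL, no match -> kept with NULL
  - product 5 (Desk): category_id=2 -> matches Kitchen
  - product 6 (Laptop): category_id=NULL, no match -> kept with NULL
All 6 rows appear; 2 have NULL category.

SQL:
SELECT a.name, b.name AS category
FROM products a
LEFT JOIN categories b ON a.category_id = b.id

Result:
name     | category
---------+---------
Notebook | Supplies
Tablet   | Kitchen 
Speaker  | Supplies
Pen      | NULL    
Desk     | Kitchen 
Laptop   | NULL    


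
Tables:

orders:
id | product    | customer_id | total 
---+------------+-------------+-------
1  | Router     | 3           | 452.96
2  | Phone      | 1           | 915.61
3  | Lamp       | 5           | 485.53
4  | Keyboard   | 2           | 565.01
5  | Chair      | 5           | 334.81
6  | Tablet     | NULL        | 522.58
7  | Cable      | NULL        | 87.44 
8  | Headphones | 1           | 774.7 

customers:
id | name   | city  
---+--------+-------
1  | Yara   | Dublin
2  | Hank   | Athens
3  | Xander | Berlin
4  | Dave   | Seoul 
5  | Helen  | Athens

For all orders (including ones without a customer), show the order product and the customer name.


LEFT JOIN keeps every row from orders (the left table); where customer_id has no match in customers, the customer columns become NULL. Walk through each order:
  - order 1 (Router): customer_id=3 -> matches Xander
  - order 2 (Phone): customer_id=1 -> matches Yara
  - order 3 (Lamp): customer_id=5 -> matches Helen
  - order 4 (Keyboard): customer_id=2 -> matches Hank
  - order 5 (Chair): customer_id=5 -> matches Helen
  - order 6 (Tablet): customer_id=NULL, no match -> kept with NULL
  - order 7 (Cable): customer_id=NULL, no match -> kept with NULL
  - order 8 (Headphones): customer_id=1 -> matches Yara
All 8 rows appear; 2 have NULL customer.

SQL:
SELECT a.product, b.name AS customer
FROM orders a
LEFT JOIN customers b ON a.customer_id = b.id

Result:
product    | customer
-----------+---------
Router     | Xander  
Phone      | Yara    
Lamp       | Helen   
Keyboard   | Hank    
Chair      | Helen   
Tablet     | NULL    
Cable      | NULL    
Headphones | Yara    


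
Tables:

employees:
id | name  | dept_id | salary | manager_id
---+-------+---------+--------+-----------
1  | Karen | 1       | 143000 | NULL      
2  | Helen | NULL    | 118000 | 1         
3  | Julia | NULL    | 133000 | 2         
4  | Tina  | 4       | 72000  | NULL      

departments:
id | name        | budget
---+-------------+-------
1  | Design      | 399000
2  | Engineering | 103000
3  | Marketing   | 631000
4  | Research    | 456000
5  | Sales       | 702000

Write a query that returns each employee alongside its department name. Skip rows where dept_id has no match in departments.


INNER JOIN keeps only employees rows whose dept_id matches an id in departments. Walk through each employee:
  - employee 1 (Karen): dept_id=1 -> matches Design
  - employee 2 (Helen): dept_id=NULL, no match -> dropped
  - employee 3 (Julia): dept_id=NULL, no match -> dropped
  - employee 4 (Tina): dept_id=4 -> matches Research
So 2 of 4 rows are dropped.

SQL:
SELECT a.name, b.name AS department
FROM employees a
INNER JOIN departments b ON a.dept_id = b.id

Result:
name  | department
------+-----------
Karen | Design    
Tina  | Research  


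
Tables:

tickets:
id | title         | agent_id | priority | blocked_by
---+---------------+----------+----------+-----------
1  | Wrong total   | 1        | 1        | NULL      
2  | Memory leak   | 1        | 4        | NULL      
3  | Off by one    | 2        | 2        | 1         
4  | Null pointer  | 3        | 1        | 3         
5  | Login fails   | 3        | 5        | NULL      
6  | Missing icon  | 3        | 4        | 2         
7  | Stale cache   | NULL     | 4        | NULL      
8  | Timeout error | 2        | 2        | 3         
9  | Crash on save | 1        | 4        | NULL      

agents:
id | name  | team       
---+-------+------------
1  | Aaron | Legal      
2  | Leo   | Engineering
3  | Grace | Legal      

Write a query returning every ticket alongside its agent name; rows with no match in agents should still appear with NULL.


LEFT JOIN keeps every row from tickets (the left table); where agent_id has no match in agents, the agent columns become NULL. Walk through each ticket:
  - ticket 1 (Wrong total): agent_id=1 -> matches Aaron
  - ticket 2 (Memory leak): agent_id=1 -> matches Aaron
  - ticket 3 (Off by one): agent_id=2 -> matches Leo
  - ticket 4 (Null pointer): agent_id=3 -> matches Grace
  - ticket 5 (Login fails): agent_id=3 -> matches Grace
  - ticket 6 (Missing icon): agent_id=3 -> matches Grace
  - ticket 7 (Stale cache): agent_id=NULL, no match -> kept with NULL
  - ticket 8 (Timeout error): agent_id=2 -> matches Leo
  - ticket 9 (Crash on save): agent_id=1 -> matches Aaron
All 9 rows appear; 1 has NULL agent.

SQL:
SELECT a.title, b.name AS agent
FROM tickets a
LEFT JOIN agents b ON a.agent_id = b.id

Result:
title         | agent
--------------+------
Wrong total   | Aaron
Memory leak   | Aaron
Off by one    | Leo  
Null pointer  | Grace
Login fails   | Grace
Missing icon  | Grace
Stale cache   | NULL 
Timeout error | Leo  
Crash on save | Aaron


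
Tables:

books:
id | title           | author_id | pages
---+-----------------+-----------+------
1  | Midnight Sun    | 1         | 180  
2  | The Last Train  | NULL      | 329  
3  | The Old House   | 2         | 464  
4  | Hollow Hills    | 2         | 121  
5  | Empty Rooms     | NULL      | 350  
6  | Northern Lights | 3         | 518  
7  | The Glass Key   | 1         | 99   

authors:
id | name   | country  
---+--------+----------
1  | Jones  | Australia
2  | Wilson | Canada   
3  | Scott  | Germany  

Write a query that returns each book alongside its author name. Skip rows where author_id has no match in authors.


INNER JOIN keeps only books rows whose author_id matches an id in authors. Walk through each book:
  - book 1 (Midnight Sun): author_id=1 -> matches Jones
  - book 2 (The Last Train): author_id=NULL, no match -> dropped
  - book 3 (The Old House): author_id=2 -> matches Wilson
  - book 4 (Hollow Hills): author_id=2 -> matches Wilson
  - book 5 (Empty Rooms): author_id=NULL, no match -> dropped
  - book 6 (Northern Lights): author_id=3 -> matches Scott
  - book 7 (The Glass Key): author_id=1 -> matches Jones
So 2 of 7 rows are dropped.

SQL:
SELECT a.title, b.name AS author
FROM books a
INNER JOIN authors b ON a.author_id = b.id

Result:
title           | author
----------------+-------
Midnight Sun    | Jones 
The Old House   | Wilson
Hollow Hills    | Wilson
Northern Lights | Scott 
The Glass Key   | Jones 


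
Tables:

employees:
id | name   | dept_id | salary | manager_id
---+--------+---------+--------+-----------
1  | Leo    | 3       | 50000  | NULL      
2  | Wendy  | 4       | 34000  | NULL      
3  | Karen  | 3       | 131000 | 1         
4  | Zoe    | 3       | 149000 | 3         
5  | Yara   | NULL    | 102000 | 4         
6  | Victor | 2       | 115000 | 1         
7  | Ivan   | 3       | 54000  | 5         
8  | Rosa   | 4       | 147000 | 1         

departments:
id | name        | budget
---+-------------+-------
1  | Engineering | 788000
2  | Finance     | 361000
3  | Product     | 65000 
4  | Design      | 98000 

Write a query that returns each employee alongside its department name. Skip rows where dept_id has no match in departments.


INNER JOIN keeps only employees rows whose dept_id matches an id in departments. Walk through each employee:
  - employee 1 (Leo): dept_id=3 -> matches Product
  - employee 2 (Wendy): dept_id=4 -> matches Design
  - employee 3 (Karen): dept_id=3 -> matches Product
  - employee 4 (Zoe): dept_id=3 -> matches Product
  - employee 5 (Yara): dept_id=NULL, no match -> dropped
  - employee 6 (Victor): dept_id=2 -> matches Finance
  - employee 7 (Ivan): dept_id=3 -> matches Product
  - employee 8 (Rosa): dept_id=4 -> matches Design
So 1 of 8 rows is dropped.

SQL:
SELECT a.name, b.name AS department
FROM employees a
INNER JOIN departments b ON a.dept_id = b.id

Result:
name   | department
-------+-----------
Leo    | Product   
Wendy  | Design    
Karen  | Product   
Zoe    | Product   
Victor | Finance   
Ivan   | Product   
Rosa   | Design    


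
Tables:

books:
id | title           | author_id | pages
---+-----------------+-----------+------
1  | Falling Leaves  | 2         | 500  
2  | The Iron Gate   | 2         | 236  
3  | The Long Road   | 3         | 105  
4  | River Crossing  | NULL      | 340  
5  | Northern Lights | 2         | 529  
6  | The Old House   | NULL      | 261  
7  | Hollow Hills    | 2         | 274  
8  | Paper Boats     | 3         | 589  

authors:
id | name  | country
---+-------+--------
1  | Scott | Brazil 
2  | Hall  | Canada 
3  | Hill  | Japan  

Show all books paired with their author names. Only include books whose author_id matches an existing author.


INNER JOIN keeps only books rows whose author_id matches an id in authors. Walk through each book:
  - book 1 (Falling Leaves): author_id=2 -> matches Hall
  - book 2 (The Iron Gate): author_id=2 -> matches Hall
  - book 3 (The Long Road): author_id=3 -> matches Hill
  - book 4 (River Crossing): author_id=NULL, no match -> dropped
  - book 5 (Northern Lights): author_id=2 -> matches Hall
  - book 6 (The Old House): author_id=NULL, no match -> dropped
  - book 7 (Hollow Hills): author_id=2 -> matches Hall
  - book 8 (Paper Boats): author_id=3 -> matches Hill
So 2 of 8 rows are dropped.

SQL:
SELECT a.title, b.name AS author
FROM books a
INNER JOIN authors b ON a.author_id = b.id

Result:
title           | author
----------------+-------
Falling Leaves  | Hall  
The Iron Gate   | Hall  
The Long Road   | Hill  
Northern Lights | Hall  
Hollow Hills    | Hall  
Paper Boats     | Hill  


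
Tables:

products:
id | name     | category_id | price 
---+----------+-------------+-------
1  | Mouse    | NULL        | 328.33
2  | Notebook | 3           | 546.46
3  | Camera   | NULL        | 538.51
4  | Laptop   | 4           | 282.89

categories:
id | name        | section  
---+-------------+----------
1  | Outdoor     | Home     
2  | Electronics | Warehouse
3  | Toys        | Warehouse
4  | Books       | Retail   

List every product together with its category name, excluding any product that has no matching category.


INNER JOIN keeps only products rows whose category_id matches an id in categories. Walk through each product:
  - product 1 (Mouse): category_id=NULL, no match -> dropped
  - product 2 (Notebook): category_id=3 -> matches Toys
  - product 3 (Camera): category_id=NULL, no match -> dropped
  - product 4 (Laptop): category_id=4 -> matches Books
So 2 of 4 rows are dropped.

SQL:
SELECT a.name, b.name AS category
FROM products a
INNER JOIN categories b ON a.category_id = b.id

Result:
name     | category
---------+---------
Notebook | Toys    
Laptop   | Books   


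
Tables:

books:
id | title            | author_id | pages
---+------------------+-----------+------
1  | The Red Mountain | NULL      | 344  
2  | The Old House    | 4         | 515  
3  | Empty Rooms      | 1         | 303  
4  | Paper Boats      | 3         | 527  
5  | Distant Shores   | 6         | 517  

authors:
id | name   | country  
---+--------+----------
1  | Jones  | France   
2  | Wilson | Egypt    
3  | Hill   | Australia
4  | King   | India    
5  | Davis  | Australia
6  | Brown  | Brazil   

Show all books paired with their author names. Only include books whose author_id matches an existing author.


INNER JOIN keeps only books rows whose author_id matches an id in authors. Walk through each book:
  - book 1 (The Red Mountain): author_id=NULL, no match -> dropped
  - book 2 (The Old House): author_id=4 -> matches King
  - book 3 (Empty Rooms): author_id=1 -> matches Jones
  - book 4 (Paper Boats): author_id=3 -> matches Hill
  - book 5 (Distant Shores): author_id=6 -> matches Brown
So 1 of 5 rows is dropped.

SQL:
SELECT a.title, b.name AS author
FROM books a
INNER JOIN authors b ON a.author_id = b.id

Result:
title          | author
---------------+-------
The Old House  | King  
Empty Rooms    | Jones 
Paper Boats    | Hill  
Distant Shores | Brown 
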